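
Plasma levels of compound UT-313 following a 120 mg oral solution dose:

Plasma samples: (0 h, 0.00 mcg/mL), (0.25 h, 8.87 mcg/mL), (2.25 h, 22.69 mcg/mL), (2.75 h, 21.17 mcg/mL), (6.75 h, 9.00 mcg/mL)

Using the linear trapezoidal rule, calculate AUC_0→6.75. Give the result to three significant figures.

AUC = 104 mcg/mL·h

Trapezoidal AUC_0→6.75:
  [0→0.25]: (0.00+8.87)/2 × 0.25 = 1.10875
  [0.25→2.25]: (8.87+22.69)/2 × 2 = 31.56
  [2.25→2.75]: (22.69+21.17)/2 × 0.5 = 10.965
  [2.75→6.75]: (21.17+9.00)/2 × 4 = 60.34
  Sum = 103.97375 mcg/mL·h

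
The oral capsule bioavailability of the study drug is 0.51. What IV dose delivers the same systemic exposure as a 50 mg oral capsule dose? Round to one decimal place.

Systemic exposure from an extravascular dose = F × D_ev, so the equivalent IV dose is F × D_ev.
D_iv = F × D_ev = 0.51 × 50 = 25.5 mg

D_iv = 25.5 mg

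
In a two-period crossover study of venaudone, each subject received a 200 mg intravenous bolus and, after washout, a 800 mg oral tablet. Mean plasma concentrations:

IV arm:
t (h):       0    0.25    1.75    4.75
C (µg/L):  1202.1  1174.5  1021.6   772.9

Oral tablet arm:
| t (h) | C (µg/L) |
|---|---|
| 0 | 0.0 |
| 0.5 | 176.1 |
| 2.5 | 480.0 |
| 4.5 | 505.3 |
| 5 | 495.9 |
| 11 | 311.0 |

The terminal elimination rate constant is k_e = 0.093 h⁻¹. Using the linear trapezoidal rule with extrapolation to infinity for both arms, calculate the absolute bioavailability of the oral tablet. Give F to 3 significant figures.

F = 0.149

Trapezoidal AUC_0→4.75 (IV):
  [0→0.25]: (1202.1+1174.5)/2 × 0.25 = 297.075
  [0.25→1.75]: (1174.5+1021.6)/2 × 1.5 = 1647.075
  [1.75→4.75]: (1021.6+772.9)/2 × 3 = 2691.75
  Sum = 4635.9 µg/L·h
IV tail: 772.9/0.093 = 8310.753; AUC_iv,0→∞ = 4635.9 + 8310.753 = 12946.653 µg/L·h
Trapezoidal AUC_0→11 (oral tablet):
  [0→0.5]: (0.0+176.1)/2 × 0.5 = 44.025
  [0.5→2.5]: (176.1+480.0)/2 × 2 = 656.1
  [2.5→4.5]: (480.0+505.3)/2 × 2 = 985.3
  [4.5→5]: (505.3+495.9)/2 × 0.5 = 250.3
  [5→11]: (495.9+311.0)/2 × 6 = 2420.7
  Sum = 4356.425 µg/L·h
oral tablet tail: 311.0/0.093 = 3344.086; AUC_ev,0→∞ = 4356.425 + 3344.086 = 7700.511 µg/L·h
F = (AUC_ev/D_ev)/(AUC_iv/D_iv) = (7700.511/800)/(12946.653/200) = 9.62564/64.733265 = 0.1487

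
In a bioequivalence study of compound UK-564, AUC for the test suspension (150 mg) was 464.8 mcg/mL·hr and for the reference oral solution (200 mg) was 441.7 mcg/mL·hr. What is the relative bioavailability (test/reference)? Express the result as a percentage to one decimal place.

F_rel = (AUC_test/D_test) / (AUC_ref/D_ref)
      = (464.8/150) / (441.7/200)
      = 3.09867 / 2.2085 = 1.4031 = 140.31%

F_rel = 140.3%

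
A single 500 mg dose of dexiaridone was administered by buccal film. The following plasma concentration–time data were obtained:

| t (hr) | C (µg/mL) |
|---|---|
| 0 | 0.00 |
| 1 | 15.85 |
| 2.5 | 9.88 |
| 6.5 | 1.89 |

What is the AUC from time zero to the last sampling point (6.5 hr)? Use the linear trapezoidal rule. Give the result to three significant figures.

Trapezoidal AUC_0→6.5:
  [0→1]: (0.00+15.85)/2 × 1 = 7.925
  [1→2.5]: (15.85+9.88)/2 × 1.5 = 19.2975
  [2.5→6.5]: (9.88+1.89)/2 × 4 = 23.54
  Sum = 50.7625 µg/mL·hr

AUC = 50.8 µg/mL·hr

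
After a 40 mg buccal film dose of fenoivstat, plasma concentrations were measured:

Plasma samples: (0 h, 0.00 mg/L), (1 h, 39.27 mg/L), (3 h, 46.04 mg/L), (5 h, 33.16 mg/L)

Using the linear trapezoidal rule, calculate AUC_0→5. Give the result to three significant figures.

Trapezoidal AUC_0→5:
  [0→1]: (0.00+39.27)/2 × 1 = 19.635
  [1→3]: (39.27+46.04)/2 × 2 = 85.31
  [3→5]: (46.04+33.16)/2 × 2 = 79.2
  Sum = 184.145 mg/L·h

AUC = 184 mg/L·h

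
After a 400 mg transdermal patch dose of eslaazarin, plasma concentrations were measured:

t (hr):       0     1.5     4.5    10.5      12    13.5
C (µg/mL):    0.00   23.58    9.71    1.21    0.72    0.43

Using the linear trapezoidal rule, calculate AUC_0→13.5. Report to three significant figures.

AUC = 103 µg/mL·hr

Trapezoidal AUC_0→13.5:
  [0→1.5]: (0.00+23.58)/2 × 1.5 = 17.685
  [1.5→4.5]: (23.58+9.71)/2 × 3 = 49.935
  [4.5→10.5]: (9.71+1.21)/2 × 6 = 32.76
  [10.5→12]: (1.21+0.72)/2 × 1.5 = 1.4475
  [12→13.5]: (0.72+0.43)/2 × 1.5 = 0.8625
  Sum = 102.69 µg/mL·hr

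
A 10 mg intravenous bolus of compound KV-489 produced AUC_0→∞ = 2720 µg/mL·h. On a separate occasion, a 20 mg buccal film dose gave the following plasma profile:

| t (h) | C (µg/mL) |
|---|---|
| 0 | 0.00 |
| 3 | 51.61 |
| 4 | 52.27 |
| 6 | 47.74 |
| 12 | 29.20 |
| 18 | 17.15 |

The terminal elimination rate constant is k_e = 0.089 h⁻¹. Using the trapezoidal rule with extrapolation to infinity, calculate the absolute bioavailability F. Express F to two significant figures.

Trapezoidal AUC_0→18 (buccal film):
  [0→3]: (0.00+51.61)/2 × 3 = 77.415
  [3→4]: (51.61+52.27)/2 × 1 = 51.94
  [4→6]: (52.27+47.74)/2 × 2 = 100.01
  [6→12]: (47.74+29.20)/2 × 6 = 230.82
  [12→18]: (29.20+17.15)/2 × 6 = 139.05
  Sum = 599.235 µg/mL·h
Tail: C_last/k_e = 17.15/0.089 = 192.697
AUC_0→∞ (buccal film) = 599.235 + 192.697 = 791.932 µg/mL·h
F = (AUC_ev/D_ev)/(AUC_iv/D_iv) = (791.932/20)/(2720/10) = 39.5966/272 = 0.1456

F = 0.15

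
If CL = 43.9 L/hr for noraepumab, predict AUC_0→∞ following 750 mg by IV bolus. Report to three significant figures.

AUC = 17.1 mg/L·hr

AUC_0→∞ = Dose_iv / CL
        = 750 / 43.9 = 17.0843 mg/L·hr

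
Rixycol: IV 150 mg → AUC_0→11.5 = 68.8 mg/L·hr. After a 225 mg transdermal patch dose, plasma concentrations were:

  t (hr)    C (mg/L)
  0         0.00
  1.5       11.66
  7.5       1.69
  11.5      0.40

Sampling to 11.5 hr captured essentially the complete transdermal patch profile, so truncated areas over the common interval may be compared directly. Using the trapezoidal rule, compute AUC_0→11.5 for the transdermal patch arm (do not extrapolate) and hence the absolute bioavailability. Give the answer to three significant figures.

F = 0.513

Trapezoidal AUC_0→11.5 (transdermal patch):
  [0→1.5]: (0.00+11.66)/2 × 1.5 = 8.745
  [1.5→7.5]: (11.66+1.69)/2 × 6 = 40.05
  [7.5→11.5]: (1.69+0.40)/2 × 4 = 4.18
  Sum = 52.975 mg/L·hr
F = (AUC_ev/D_ev)/(AUC_iv/D_iv) = (52.975/225)/(68.8/150) = 0.235444/0.458667 = 0.5133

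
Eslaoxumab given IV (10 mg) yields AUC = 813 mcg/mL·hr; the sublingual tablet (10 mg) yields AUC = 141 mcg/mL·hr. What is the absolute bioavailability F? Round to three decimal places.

F = 0.173

F = (AUC_ev / D_ev) / (AUC_iv / D_iv)
  = (141/10) / (813/10)
  = 14.1 / 81.3 = 0.1734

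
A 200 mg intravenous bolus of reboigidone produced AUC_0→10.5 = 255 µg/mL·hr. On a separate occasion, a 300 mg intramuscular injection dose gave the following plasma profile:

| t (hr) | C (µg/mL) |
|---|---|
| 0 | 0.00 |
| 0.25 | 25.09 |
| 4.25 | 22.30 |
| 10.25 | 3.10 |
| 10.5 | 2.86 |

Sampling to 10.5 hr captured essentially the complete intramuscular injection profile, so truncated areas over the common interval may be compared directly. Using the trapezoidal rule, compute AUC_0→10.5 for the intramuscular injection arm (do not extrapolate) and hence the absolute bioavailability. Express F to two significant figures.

Trapezoidal AUC_0→10.5 (intramuscular injection):
  [0→0.25]: (0.00+25.09)/2 × 0.25 = 3.13625
  [0.25→4.25]: (25.09+22.30)/2 × 4 = 94.78
  [4.25→10.25]: (22.30+3.10)/2 × 6 = 76.2
  [10.25→10.5]: (3.10+2.86)/2 × 0.25 = 0.745
  Sum = 174.86125 µg/mL·hr
F = (AUC_ev/D_ev)/(AUC_iv/D_iv) = (174.86125/300)/(255/200) = 0.582871/1.275 = 0.4572

F = 0.46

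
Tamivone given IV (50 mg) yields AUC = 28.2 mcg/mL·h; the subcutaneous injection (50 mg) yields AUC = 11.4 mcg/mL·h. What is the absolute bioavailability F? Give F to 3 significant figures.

F = (AUC_ev / D_ev) / (AUC_iv / D_iv)
  = (11.4/50) / (28.2/50)
  = 0.228 / 0.564 = 0.4043

F = 0.404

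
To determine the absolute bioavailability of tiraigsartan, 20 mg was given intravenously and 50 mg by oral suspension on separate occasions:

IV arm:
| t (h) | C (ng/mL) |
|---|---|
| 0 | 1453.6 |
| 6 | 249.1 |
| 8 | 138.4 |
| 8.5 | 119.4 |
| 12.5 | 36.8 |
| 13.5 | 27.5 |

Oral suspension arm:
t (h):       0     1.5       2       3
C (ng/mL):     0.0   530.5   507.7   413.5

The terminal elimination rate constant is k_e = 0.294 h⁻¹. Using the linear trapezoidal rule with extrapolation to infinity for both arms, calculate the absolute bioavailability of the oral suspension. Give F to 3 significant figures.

F = 0.168

Trapezoidal AUC_0→13.5 (IV):
  [0→6]: (1453.6+249.1)/2 × 6 = 5108.1
  [6→8]: (249.1+138.4)/2 × 2 = 387.5
  [8→8.5]: (138.4+119.4)/2 × 0.5 = 64.45
  [8.5→12.5]: (119.4+36.8)/2 × 4 = 312.4
  [12.5→13.5]: (36.8+27.5)/2 × 1 = 32.15
  Sum = 5904.6 ng/mL·h
IV tail: 27.5/0.294 = 93.537; AUC_iv,0→∞ = 5904.6 + 93.537 = 5998.137 ng/mL·h
Trapezoidal AUC_0→3 (oral suspension):
  [0→1.5]: (0.0+530.5)/2 × 1.5 = 397.875
  [1.5→2]: (530.5+507.7)/2 × 0.5 = 259.55
  [2→3]: (507.7+413.5)/2 × 1 = 460.6
  Sum = 1118.025 ng/mL·h
oral suspension tail: 413.5/0.294 = 1406.463; AUC_ev,0→∞ = 1118.025 + 1406.463 = 2524.488 ng/mL·h
F = (AUC_ev/D_ev)/(AUC_iv/D_iv) = (2524.488/50)/(5998.137/20) = 50.48976/299.90685 = 0.1684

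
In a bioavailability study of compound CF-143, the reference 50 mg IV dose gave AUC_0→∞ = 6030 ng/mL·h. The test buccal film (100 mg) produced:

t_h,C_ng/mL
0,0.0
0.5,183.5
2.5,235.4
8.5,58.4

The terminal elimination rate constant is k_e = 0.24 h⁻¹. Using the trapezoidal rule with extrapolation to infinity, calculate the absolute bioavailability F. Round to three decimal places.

Trapezoidal AUC_0→8.5 (buccal film):
  [0→0.5]: (0.0+183.5)/2 × 0.5 = 45.875
  [0.5→2.5]: (183.5+235.4)/2 × 2 = 418.9
  [2.5→8.5]: (235.4+58.4)/2 × 6 = 881.4
  Sum = 1346.175 ng/mL·h
Tail: C_last/k_e = 58.4/0.24 = 243.333
AUC_0→∞ (buccal film) = 1346.175 + 243.333 = 1589.508 ng/mL·h
F = (AUC_ev/D_ev)/(AUC_iv/D_iv) = (1589.508/100)/(6030/50) = 15.89508/120.6 = 0.1318

F = 0.132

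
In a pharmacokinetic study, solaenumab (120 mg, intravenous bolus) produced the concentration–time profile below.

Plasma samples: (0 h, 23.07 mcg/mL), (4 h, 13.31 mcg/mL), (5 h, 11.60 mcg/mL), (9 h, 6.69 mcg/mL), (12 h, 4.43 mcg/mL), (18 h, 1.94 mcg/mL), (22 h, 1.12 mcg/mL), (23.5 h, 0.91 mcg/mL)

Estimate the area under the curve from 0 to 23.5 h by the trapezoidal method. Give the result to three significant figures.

Trapezoidal AUC_0→23.5:
  [0→4]: (23.07+13.31)/2 × 4 = 72.76
  [4→5]: (13.31+11.60)/2 × 1 = 12.455
  [5→9]: (11.60+6.69)/2 × 4 = 36.58
  [9→12]: (6.69+4.43)/2 × 3 = 16.68
  [12→18]: (4.43+1.94)/2 × 6 = 19.11
  [18→22]: (1.94+1.12)/2 × 4 = 6.12
  [22→23.5]: (1.12+0.91)/2 × 1.5 = 1.5225
  Sum = 165.2275 mcg/mL·h

AUC = 165 mcg/mL·h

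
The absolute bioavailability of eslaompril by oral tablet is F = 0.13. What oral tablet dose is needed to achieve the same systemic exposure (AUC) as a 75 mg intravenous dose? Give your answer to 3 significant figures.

For equal systemic exposure: F × D_ev = D_iv
D_ev = D_iv / F = 75 / 0.13 = 576.923 mg

D_oral = 577 mg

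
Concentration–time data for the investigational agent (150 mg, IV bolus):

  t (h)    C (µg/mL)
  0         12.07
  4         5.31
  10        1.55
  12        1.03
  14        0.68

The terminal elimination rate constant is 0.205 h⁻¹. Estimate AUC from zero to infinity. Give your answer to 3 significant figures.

Trapezoidal AUC_0→14:
  [0→4]: (12.07+5.31)/2 × 4 = 34.76
  [4→10]: (5.31+1.55)/2 × 6 = 20.58
  [10→12]: (1.55+1.03)/2 × 2 = 2.58
  [12→14]: (1.03+0.68)/2 × 2 = 1.71
  Sum = 59.63 µg/mL·h
Extrapolated tail: C_last / k_e = 0.68 / 0.205 = 3.317
AUC_0→∞ = 59.63 + 3.317 = 62.947 µg/mL·h

AUC = 62.9 µg/mL·h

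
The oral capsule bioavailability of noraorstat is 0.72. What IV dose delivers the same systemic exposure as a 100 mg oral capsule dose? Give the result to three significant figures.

Systemic exposure from an extravascular dose = F × D_ev, so the equivalent IV dose is F × D_ev.
D_iv = F × D_ev = 0.72 × 100 = 72 mg

D_iv = 72.0 mg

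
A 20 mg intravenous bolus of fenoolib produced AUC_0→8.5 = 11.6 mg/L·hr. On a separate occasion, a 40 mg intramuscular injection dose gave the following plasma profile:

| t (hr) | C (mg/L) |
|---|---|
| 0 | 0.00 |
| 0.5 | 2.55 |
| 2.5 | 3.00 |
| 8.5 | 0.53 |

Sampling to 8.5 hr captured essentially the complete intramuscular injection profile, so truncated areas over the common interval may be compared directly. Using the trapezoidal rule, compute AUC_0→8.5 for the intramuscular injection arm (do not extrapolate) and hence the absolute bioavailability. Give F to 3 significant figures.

Trapezoidal AUC_0→8.5 (intramuscular injection):
  [0→0.5]: (0.00+2.55)/2 × 0.5 = 0.6375
  [0.5→2.5]: (2.55+3.00)/2 × 2 = 5.55
  [2.5→8.5]: (3.00+0.53)/2 × 6 = 10.59
  Sum = 16.7775 mg/L·hr
F = (AUC_ev/D_ev)/(AUC_iv/D_iv) = (16.7775/40)/(11.6/20) = 0.4194375/0.58 = 0.7232

F = 0.723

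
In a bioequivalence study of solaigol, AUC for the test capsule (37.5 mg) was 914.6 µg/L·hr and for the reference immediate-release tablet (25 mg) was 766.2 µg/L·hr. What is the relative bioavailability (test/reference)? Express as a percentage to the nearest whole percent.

F_rel = 80%

F_rel = (AUC_test/D_test) / (AUC_ref/D_ref)
      = (914.6/37.5) / (766.2/25)
      = 24.3893 / 30.648 = 0.7958 = 79.58%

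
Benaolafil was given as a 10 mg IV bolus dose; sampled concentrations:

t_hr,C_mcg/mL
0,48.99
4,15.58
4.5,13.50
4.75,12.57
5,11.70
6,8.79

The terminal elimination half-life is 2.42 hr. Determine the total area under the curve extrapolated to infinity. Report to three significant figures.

AUC = 184 mcg/mL·hr

Trapezoidal AUC_0→6:
  [0→4]: (48.99+15.58)/2 × 4 = 129.14
  [4→4.5]: (15.58+13.50)/2 × 0.5 = 7.27
  [4.5→4.75]: (13.50+12.57)/2 × 0.25 = 3.25875
  [4.75→5]: (12.57+11.70)/2 × 0.25 = 3.03375
  [5→6]: (11.70+8.79)/2 × 1 = 10.245
  Sum = 152.9475 mcg/mL·hr
k_e = ln2 / t½ = 0.693147 / 2.42 = 0.2864 hr^-1
Extrapolated tail: C_last / k_e = 8.79 / 0.2864 = 30.691
AUC_0→∞ = 152.9475 + 30.691 = 183.6385 mcg/mL·hr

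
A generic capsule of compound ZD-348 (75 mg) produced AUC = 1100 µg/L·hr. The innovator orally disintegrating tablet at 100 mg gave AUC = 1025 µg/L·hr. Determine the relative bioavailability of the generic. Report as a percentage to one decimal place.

F_rel = 143.1%

F_rel = (AUC_test/D_test) / (AUC_ref/D_ref)
      = (1100/75) / (1025/100)
      = 14.6667 / 10.25 = 1.4309 = 143.09%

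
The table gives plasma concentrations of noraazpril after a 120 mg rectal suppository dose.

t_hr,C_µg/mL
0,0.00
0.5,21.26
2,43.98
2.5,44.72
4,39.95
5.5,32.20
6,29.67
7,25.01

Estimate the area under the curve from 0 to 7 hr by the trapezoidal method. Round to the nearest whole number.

AUC = 237 µg/mL·hr

Trapezoidal AUC_0→7:
  [0→0.5]: (0.00+21.26)/2 × 0.5 = 5.315
  [0.5→2]: (21.26+43.98)/2 × 1.5 = 48.93
  [2→2.5]: (43.98+44.72)/2 × 0.5 = 22.175
  [2.5→4]: (44.72+39.95)/2 × 1.5 = 63.5025
  [4→5.5]: (39.95+32.20)/2 × 1.5 = 54.1125
  [5.5→6]: (32.20+29.67)/2 × 0.5 = 15.4675
  [6→7]: (29.67+25.01)/2 × 1 = 27.34
  Sum = 236.8425 µg/mL·hr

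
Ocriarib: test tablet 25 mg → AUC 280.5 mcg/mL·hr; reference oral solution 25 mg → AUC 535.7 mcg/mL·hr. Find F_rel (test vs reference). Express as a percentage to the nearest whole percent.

F_rel = (AUC_test/D_test) / (AUC_ref/D_ref)
      = (280.5/25) / (535.7/25)
      = 11.22 / 21.428 = 0.5236 = 52.36%

F_rel = 52%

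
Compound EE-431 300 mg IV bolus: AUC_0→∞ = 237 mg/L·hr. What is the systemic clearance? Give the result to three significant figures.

CL = Dose_iv / AUC_0→∞
   = 300 / 237 = 1.26582 L/hr

CL = 1.27 L/hr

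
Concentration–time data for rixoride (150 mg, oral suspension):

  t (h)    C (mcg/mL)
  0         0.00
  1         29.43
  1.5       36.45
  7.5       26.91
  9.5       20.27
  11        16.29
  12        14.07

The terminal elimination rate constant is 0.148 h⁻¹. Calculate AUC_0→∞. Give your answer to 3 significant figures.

Trapezoidal AUC_0→12:
  [0→1]: (0.00+29.43)/2 × 1 = 14.715
  [1→1.5]: (29.43+36.45)/2 × 0.5 = 16.47
  [1.5→7.5]: (36.45+26.91)/2 × 6 = 190.08
  [7.5→9.5]: (26.91+20.27)/2 × 2 = 47.18
  [9.5→11]: (20.27+16.29)/2 × 1.5 = 27.42
  [11→12]: (16.29+14.07)/2 × 1 = 15.18
  Sum = 311.045 mcg/mL·h
Extrapolated tail: C_last / k_e = 14.07 / 0.148 = 95.068
AUC_0→∞ = 311.045 + 95.068 = 406.113 mcg/mL·h

AUC = 406 mcg/mL·h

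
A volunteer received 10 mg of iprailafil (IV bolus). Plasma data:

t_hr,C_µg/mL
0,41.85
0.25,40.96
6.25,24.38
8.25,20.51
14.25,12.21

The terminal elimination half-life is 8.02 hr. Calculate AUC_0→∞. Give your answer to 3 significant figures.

AUC = 491 µg/mL·hr

Trapezoidal AUC_0→14.25:
  [0→0.25]: (41.85+40.96)/2 × 0.25 = 10.35125
  [0.25→6.25]: (40.96+24.38)/2 × 6 = 196.02
  [6.25→8.25]: (24.38+20.51)/2 × 2 = 44.89
  [8.25→14.25]: (20.51+12.21)/2 × 6 = 98.16
  Sum = 349.42125 µg/mL·hr
k_e = ln2 / t½ = 0.693147 / 8.02 = 0.0864 hr^-1
Extrapolated tail: C_last / k_e = 12.21 / 0.0864 = 141.319
AUC_0→∞ = 349.42125 + 141.319 = 490.74025 µg/mL·hr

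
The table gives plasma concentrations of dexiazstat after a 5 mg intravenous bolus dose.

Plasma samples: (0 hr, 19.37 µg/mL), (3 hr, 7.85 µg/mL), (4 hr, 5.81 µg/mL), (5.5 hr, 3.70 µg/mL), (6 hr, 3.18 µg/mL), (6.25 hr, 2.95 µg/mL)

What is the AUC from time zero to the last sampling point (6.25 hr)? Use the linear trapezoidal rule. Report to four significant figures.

AUC = 57.28 µg/mL·hr

Trapezoidal AUC_0→6.25:
  [0→3]: (19.37+7.85)/2 × 3 = 40.83
  [3→4]: (7.85+5.81)/2 × 1 = 6.83
  [4→5.5]: (5.81+3.70)/2 × 1.5 = 7.1325
  [5.5→6]: (3.70+3.18)/2 × 0.5 = 1.72
  [6→6.25]: (3.18+2.95)/2 × 0.25 = 0.76625
  Sum = 57.27875 µg/mL·hr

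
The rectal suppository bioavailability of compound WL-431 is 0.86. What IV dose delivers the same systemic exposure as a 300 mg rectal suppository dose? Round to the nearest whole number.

Systemic exposure from an extravascular dose = F × D_ev, so the equivalent IV dose is F × D_ev.
D_iv = F × D_ev = 0.86 × 300 = 258 mg

D_iv = 258 mg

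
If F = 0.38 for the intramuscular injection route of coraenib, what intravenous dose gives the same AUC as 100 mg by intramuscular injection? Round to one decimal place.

D_iv = 38.0 mg

Systemic exposure from an extravascular dose = F × D_ev, so the equivalent IV dose is F × D_ev.
D_iv = F × D_ev = 0.38 × 100 = 38 mg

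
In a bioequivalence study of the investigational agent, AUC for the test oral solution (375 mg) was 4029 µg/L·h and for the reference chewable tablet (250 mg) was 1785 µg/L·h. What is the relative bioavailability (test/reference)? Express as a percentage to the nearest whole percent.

F_rel = (AUC_test/D_test) / (AUC_ref/D_ref)
      = (4029/375) / (1785/250)
      = 10.744 / 7.14 = 1.5048 = 150.48%

F_rel = 150%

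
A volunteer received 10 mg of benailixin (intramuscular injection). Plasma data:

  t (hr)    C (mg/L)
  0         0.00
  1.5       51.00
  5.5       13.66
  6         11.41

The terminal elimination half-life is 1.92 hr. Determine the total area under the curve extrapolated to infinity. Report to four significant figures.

AUC = 205.4 mg/L·hr

Trapezoidal AUC_0→6:
  [0→1.5]: (0.00+51.00)/2 × 1.5 = 38.25
  [1.5→5.5]: (51.00+13.66)/2 × 4 = 129.32
  [5.5→6]: (13.66+11.41)/2 × 0.5 = 6.2675
  Sum = 173.8375 mg/L·hr
k_e = ln2 / t½ = 0.693147 / 1.92 = 0.3610 hr^-1
Extrapolated tail: C_last / k_e = 11.41 / 0.361 = 31.607
AUC_0→∞ = 173.8375 + 31.607 = 205.4445 mg/L·hr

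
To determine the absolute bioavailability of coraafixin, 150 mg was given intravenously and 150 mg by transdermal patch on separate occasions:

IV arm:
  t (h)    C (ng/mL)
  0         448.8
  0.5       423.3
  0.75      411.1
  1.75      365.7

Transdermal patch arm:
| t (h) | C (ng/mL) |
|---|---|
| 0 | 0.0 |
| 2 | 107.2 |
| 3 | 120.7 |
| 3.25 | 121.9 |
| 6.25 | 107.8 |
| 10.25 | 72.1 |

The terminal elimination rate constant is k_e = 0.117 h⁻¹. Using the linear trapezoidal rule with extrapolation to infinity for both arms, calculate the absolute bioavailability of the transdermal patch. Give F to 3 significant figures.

Trapezoidal AUC_0→1.75 (IV):
  [0→0.5]: (448.8+423.3)/2 × 0.5 = 218.025
  [0.5→0.75]: (423.3+411.1)/2 × 0.25 = 104.3
  [0.75→1.75]: (411.1+365.7)/2 × 1 = 388.4
  Sum = 710.725 ng/mL·h
IV tail: 365.7/0.117 = 3125.641; AUC_iv,0→∞ = 710.725 + 3125.641 = 3836.366 ng/mL·h
Trapezoidal AUC_0→10.25 (transdermal patch):
  [0→2]: (0.0+107.2)/2 × 2 = 107.2
  [2→3]: (107.2+120.7)/2 × 1 = 113.95
  [3→3.25]: (120.7+121.9)/2 × 0.25 = 30.325
  [3.25→6.25]: (121.9+107.8)/2 × 3 = 344.55
  [6.25→10.25]: (107.8+72.1)/2 × 4 = 359.8
  Sum = 955.825 ng/mL·h
transdermal patch tail: 72.1/0.117 = 616.239; AUC_ev,0→∞ = 955.825 + 616.239 = 1572.064 ng/mL·h
F = (AUC_ev/D_ev)/(AUC_iv/D_iv) = (1572.064/150)/(3836.366/150) = 10.4804/25.5758 = 0.4098

F = 0.410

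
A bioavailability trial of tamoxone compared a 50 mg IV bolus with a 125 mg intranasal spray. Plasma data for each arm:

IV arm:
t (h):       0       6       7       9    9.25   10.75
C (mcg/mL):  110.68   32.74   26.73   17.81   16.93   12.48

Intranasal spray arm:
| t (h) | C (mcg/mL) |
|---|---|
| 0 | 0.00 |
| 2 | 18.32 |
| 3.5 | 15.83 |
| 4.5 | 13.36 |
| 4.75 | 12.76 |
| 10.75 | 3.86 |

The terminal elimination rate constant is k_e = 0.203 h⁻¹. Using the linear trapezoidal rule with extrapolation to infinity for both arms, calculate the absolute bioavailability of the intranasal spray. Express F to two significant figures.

Trapezoidal AUC_0→10.75 (IV):
  [0→6]: (110.68+32.74)/2 × 6 = 430.26
  [6→7]: (32.74+26.73)/2 × 1 = 29.735
  [7→9]: (26.73+17.81)/2 × 2 = 44.54
  [9→9.25]: (17.81+16.93)/2 × 0.25 = 4.3425
  [9.25→10.75]: (16.93+12.48)/2 × 1.5 = 22.0575
  Sum = 530.935 mcg/mL·h
IV tail: 12.48/0.203 = 61.478; AUC_iv,0→∞ = 530.935 + 61.478 = 592.413 mcg/mL·h
Trapezoidal AUC_0→10.75 (intranasal spray):
  [0→2]: (0.00+18.32)/2 × 2 = 18.32
  [2→3.5]: (18.32+15.83)/2 × 1.5 = 25.6125
  [3.5→4.5]: (15.83+13.36)/2 × 1 = 14.595
  [4.5→4.75]: (13.36+12.76)/2 × 0.25 = 3.265
  [4.75→10.75]: (12.76+3.86)/2 × 6 = 49.86
  Sum = 111.6525 mcg/mL·h
intranasal spray tail: 3.86/0.203 = 19.015; AUC_ev,0→∞ = 111.6525 + 19.015 = 130.6675 mcg/mL·h
F = (AUC_ev/D_ev)/(AUC_iv/D_iv) = (130.6675/125)/(592.413/50) = 1.04534/11.84826 = 0.0882

F = 0.088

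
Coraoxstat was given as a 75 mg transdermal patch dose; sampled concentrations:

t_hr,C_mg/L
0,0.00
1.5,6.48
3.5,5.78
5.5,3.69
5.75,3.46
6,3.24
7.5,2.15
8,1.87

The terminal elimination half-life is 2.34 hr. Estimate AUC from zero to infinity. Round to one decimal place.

Trapezoidal AUC_0→8:
  [0→1.5]: (0.00+6.48)/2 × 1.5 = 4.86
  [1.5→3.5]: (6.48+5.78)/2 × 2 = 12.26
  [3.5→5.5]: (5.78+3.69)/2 × 2 = 9.47
  [5.5→5.75]: (3.69+3.46)/2 × 0.25 = 0.89375
  [5.75→6]: (3.46+3.24)/2 × 0.25 = 0.8375
  [6→7.5]: (3.24+2.15)/2 × 1.5 = 4.0425
  [7.5→8]: (2.15+1.87)/2 × 0.5 = 1.005
  Sum = 33.36875 mg/L·hr
k_e = ln2 / t½ = 0.693147 / 2.34 = 0.2962 hr^-1
Extrapolated tail: C_last / k_e = 1.87 / 0.2962 = 6.313
AUC_0→∞ = 33.36875 + 6.313 = 39.68175 mg/L·hr

AUC = 39.7 mg/L·hr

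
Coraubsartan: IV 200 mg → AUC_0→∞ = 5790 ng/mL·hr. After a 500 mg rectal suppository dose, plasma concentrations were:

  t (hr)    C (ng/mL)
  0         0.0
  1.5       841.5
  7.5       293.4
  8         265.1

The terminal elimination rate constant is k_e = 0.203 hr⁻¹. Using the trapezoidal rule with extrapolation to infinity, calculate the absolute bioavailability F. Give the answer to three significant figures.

F = 0.379

Trapezoidal AUC_0→8 (rectal suppository):
  [0→1.5]: (0.0+841.5)/2 × 1.5 = 631.125
  [1.5→7.5]: (841.5+293.4)/2 × 6 = 3404.7
  [7.5→8]: (293.4+265.1)/2 × 0.5 = 139.625
  Sum = 4175.45 ng/mL·hr
Tail: C_last/k_e = 265.1/0.203 = 1305.911
AUC_0→∞ (rectal suppository) = 4175.45 + 1305.911 = 5481.361 ng/mL·hr
F = (AUC_ev/D_ev)/(AUC_iv/D_iv) = (5481.361/500)/(5790/200) = 10.962722/28.95 = 0.3787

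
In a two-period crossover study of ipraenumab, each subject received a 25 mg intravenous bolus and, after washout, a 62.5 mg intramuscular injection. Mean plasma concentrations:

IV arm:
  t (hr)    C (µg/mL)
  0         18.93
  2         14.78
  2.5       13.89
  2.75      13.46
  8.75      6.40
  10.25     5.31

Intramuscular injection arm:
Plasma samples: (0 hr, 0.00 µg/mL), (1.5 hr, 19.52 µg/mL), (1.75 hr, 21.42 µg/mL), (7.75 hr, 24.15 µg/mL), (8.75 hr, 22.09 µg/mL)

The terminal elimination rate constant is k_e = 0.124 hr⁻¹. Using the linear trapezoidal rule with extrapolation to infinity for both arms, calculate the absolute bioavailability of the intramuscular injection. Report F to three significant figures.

F = 0.920

Trapezoidal AUC_0→10.25 (IV):
  [0→2]: (18.93+14.78)/2 × 2 = 33.71
  [2→2.5]: (14.78+13.89)/2 × 0.5 = 7.1675
  [2.5→2.75]: (13.89+13.46)/2 × 0.25 = 3.41875
  [2.75→8.75]: (13.46+6.40)/2 × 6 = 59.58
  [8.75→10.25]: (6.40+5.31)/2 × 1.5 = 8.7825
  Sum = 112.65875 µg/mL·hr
IV tail: 5.31/0.124 = 42.823; AUC_iv,0→∞ = 112.65875 + 42.823 = 155.48175 µg/mL·hr
Trapezoidal AUC_0→8.75 (intramuscular injection):
  [0→1.5]: (0.00+19.52)/2 × 1.5 = 14.64
  [1.5→1.75]: (19.52+21.42)/2 × 0.25 = 5.1175
  [1.75→7.75]: (21.42+24.15)/2 × 6 = 136.71
  [7.75→8.75]: (24.15+22.09)/2 × 1 = 23.12
  Sum = 179.5875 µg/mL·hr
intramuscular injection tail: 22.09/0.124 = 178.145; AUC_ev,0→∞ = 179.5875 + 178.145 = 357.7325 µg/mL·hr
F = (AUC_ev/D_ev)/(AUC_iv/D_iv) = (357.7325/62.5)/(155.48175/25) = 5.72372/6.21927 = 0.9203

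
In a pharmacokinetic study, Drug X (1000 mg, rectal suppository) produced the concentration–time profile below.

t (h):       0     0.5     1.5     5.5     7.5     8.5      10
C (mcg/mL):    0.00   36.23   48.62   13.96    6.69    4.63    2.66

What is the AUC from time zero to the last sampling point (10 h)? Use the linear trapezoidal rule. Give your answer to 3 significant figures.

Trapezoidal AUC_0→10:
  [0→0.5]: (0.00+36.23)/2 × 0.5 = 9.0575
  [0.5→1.5]: (36.23+48.62)/2 × 1 = 42.425
  [1.5→5.5]: (48.62+13.96)/2 × 4 = 125.16
  [5.5→7.5]: (13.96+6.69)/2 × 2 = 20.65
  [7.5→8.5]: (6.69+4.63)/2 × 1 = 5.66
  [8.5→10]: (4.63+2.66)/2 × 1.5 = 5.4675
  Sum = 208.42 mcg/mL·h

AUC = 208 mcg/mL·h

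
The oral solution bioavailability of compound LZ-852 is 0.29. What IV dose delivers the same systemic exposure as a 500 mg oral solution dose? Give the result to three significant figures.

Systemic exposure from an extravascular dose = F × D_ev, so the equivalent IV dose is F × D_ev.
D_iv = F × D_ev = 0.29 × 500 = 145 mg

D_iv = 145 mg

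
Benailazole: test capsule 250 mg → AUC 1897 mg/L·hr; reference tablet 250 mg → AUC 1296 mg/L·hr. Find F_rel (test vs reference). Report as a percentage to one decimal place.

F_rel = (AUC_test/D_test) / (AUC_ref/D_ref)
      = (1897/250) / (1296/250)
      = 7.588 / 5.184 = 1.4637 = 146.37%

F_rel = 146.4%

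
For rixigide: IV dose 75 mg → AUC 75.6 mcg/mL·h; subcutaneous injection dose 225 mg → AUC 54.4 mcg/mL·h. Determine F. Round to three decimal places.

F = 0.240

F = (AUC_ev / D_ev) / (AUC_iv / D_iv)
  = (54.4/225) / (75.6/75)
  = 0.241778 / 1.008 = 0.2399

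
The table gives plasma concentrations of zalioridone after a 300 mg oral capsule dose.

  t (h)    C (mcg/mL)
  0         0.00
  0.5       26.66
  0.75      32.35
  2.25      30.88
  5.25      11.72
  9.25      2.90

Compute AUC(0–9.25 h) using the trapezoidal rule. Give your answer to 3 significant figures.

AUC = 155 mcg/mL·h

Trapezoidal AUC_0→9.25:
  [0→0.5]: (0.00+26.66)/2 × 0.5 = 6.665
  [0.5→0.75]: (26.66+32.35)/2 × 0.25 = 7.37625
  [0.75→2.25]: (32.35+30.88)/2 × 1.5 = 47.4225
  [2.25→5.25]: (30.88+11.72)/2 × 3 = 63.9
  [5.25→9.25]: (11.72+2.90)/2 × 4 = 29.24
  Sum = 154.60375 mcg/mL·h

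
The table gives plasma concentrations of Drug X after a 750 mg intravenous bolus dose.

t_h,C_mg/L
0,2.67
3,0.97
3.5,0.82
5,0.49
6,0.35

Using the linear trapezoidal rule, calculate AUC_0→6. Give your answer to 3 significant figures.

Trapezoidal AUC_0→6:
  [0→3]: (2.67+0.97)/2 × 3 = 5.46
  [3→3.5]: (0.97+0.82)/2 × 0.5 = 0.4475
  [3.5→5]: (0.82+0.49)/2 × 1.5 = 0.9825
  [5→6]: (0.49+0.35)/2 × 1 = 0.42
  Sum = 7.31 mg/L·h

AUC = 7.31 mg/L·h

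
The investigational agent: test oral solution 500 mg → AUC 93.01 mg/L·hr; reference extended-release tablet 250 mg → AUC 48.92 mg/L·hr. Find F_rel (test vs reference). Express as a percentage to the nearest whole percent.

F_rel = (AUC_test/D_test) / (AUC_ref/D_ref)
      = (93.01/500) / (48.92/250)
      = 0.18602 / 0.19568 = 0.9506 = 95.06%

F_rel = 95%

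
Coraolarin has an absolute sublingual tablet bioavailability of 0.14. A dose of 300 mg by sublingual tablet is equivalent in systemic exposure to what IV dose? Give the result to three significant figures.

Systemic exposure from an extravascular dose = F × D_ev, so the equivalent IV dose is F × D_ev.
D_iv = F × D_ev = 0.14 × 300 = 42 mg

D_iv = 42.0 mg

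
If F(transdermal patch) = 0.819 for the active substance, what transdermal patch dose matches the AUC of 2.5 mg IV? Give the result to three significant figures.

D_transdermal = 3.05 mg

For equal systemic exposure: F × D_ev = D_iv
D_ev = D_iv / F = 2.5 / 0.819 = 3.0525 mg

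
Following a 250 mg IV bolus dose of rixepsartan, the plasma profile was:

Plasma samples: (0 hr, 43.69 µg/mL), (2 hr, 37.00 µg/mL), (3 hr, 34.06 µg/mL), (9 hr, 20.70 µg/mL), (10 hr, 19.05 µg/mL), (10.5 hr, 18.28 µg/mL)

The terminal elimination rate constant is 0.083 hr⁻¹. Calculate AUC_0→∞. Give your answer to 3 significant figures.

AUC = 530 µg/mL·hr

Trapezoidal AUC_0→10.5:
  [0→2]: (43.69+37.00)/2 × 2 = 80.69
  [2→3]: (37.00+34.06)/2 × 1 = 35.53
  [3→9]: (34.06+20.70)/2 × 6 = 164.28
  [9→10]: (20.70+19.05)/2 × 1 = 19.875
  [10→10.5]: (19.05+18.28)/2 × 0.5 = 9.3325
  Sum = 309.7075 µg/mL·hr
Extrapolated tail: C_last / k_e = 18.28 / 0.083 = 220.241
AUC_0→∞ = 309.7075 + 220.241 = 529.9485 µg/mL·hr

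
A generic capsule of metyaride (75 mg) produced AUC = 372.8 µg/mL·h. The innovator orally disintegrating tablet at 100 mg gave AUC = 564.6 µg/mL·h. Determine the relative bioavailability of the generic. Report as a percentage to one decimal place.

F_rel = (AUC_test/D_test) / (AUC_ref/D_ref)
      = (372.8/75) / (564.6/100)
      = 4.97067 / 5.646 = 0.8804 = 88.04%

F_rel = 88.0%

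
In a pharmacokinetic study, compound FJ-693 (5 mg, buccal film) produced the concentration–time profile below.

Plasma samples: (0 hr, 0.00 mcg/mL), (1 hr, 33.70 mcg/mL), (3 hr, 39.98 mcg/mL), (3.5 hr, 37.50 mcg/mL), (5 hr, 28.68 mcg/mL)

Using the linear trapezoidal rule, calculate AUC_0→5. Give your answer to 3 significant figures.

Trapezoidal AUC_0→5:
  [0→1]: (0.00+33.70)/2 × 1 = 16.85
  [1→3]: (33.70+39.98)/2 × 2 = 73.68
  [3→3.5]: (39.98+37.50)/2 × 0.5 = 19.37
  [3.5→5]: (37.50+28.68)/2 × 1.5 = 49.635
  Sum = 159.535 mcg/mL·hr

AUC = 160 mcg/mL·hr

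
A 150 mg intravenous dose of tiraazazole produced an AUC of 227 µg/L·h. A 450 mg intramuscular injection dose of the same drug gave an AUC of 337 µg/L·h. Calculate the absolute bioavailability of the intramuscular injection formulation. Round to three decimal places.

F = (AUC_ev / D_ev) / (AUC_iv / D_iv)
  = (337/450) / (227/150)
  = 0.748889 / 1.51333 = 0.4949

F = 0.495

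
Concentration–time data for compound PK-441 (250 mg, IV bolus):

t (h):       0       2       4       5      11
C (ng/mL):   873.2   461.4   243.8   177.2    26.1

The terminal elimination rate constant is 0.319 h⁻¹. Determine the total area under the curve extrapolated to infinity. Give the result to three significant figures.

Trapezoidal AUC_0→11:
  [0→2]: (873.2+461.4)/2 × 2 = 1334.6
  [2→4]: (461.4+243.8)/2 × 2 = 705.2
  [4→5]: (243.8+177.2)/2 × 1 = 210.5
  [5→11]: (177.2+26.1)/2 × 6 = 609.9
  Sum = 2860.2 ng/mL·h
Extrapolated tail: C_last / k_e = 26.1 / 0.319 = 81.818
AUC_0→∞ = 2860.2 + 81.818 = 2942.018 ng/mL·h

AUC = 2940 ng/mL·h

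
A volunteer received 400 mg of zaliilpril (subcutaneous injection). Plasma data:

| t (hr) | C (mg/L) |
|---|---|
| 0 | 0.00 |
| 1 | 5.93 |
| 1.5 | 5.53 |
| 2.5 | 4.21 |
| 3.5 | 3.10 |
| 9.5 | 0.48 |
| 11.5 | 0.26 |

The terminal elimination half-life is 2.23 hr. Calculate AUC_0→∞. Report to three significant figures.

AUC = 26.7 mg/L·hr

Trapezoidal AUC_0→11.5:
  [0→1]: (0.00+5.93)/2 × 1 = 2.965
  [1→1.5]: (5.93+5.53)/2 × 0.5 = 2.865
  [1.5→2.5]: (5.53+4.21)/2 × 1 = 4.87
  [2.5→3.5]: (4.21+3.10)/2 × 1 = 3.655
  [3.5→9.5]: (3.10+0.48)/2 × 6 = 10.74
  [9.5→11.5]: (0.48+0.26)/2 × 2 = 0.74
  Sum = 25.835 mg/L·hr
k_e = ln2 / t½ = 0.693147 / 2.23 = 0.3108 hr^-1
Extrapolated tail: C_last / k_e = 0.26 / 0.3108 = 0.837
AUC_0→∞ = 25.835 + 0.837 = 26.672 mg/L·hr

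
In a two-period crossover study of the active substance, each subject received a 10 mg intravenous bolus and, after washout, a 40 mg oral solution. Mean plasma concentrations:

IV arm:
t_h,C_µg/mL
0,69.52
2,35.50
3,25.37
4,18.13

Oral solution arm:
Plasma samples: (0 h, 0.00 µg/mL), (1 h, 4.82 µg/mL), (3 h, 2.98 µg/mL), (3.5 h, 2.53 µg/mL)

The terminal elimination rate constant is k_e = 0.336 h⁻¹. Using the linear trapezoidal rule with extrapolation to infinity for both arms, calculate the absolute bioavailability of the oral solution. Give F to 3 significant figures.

Trapezoidal AUC_0→4 (IV):
  [0→2]: (69.52+35.50)/2 × 2 = 105.02
  [2→3]: (35.50+25.37)/2 × 1 = 30.435
  [3→4]: (25.37+18.13)/2 × 1 = 21.75
  Sum = 157.205 µg/mL·h
IV tail: 18.13/0.336 = 53.958; AUC_iv,0→∞ = 157.205 + 53.958 = 211.163 µg/mL·h
Trapezoidal AUC_0→3.5 (oral solution):
  [0→1]: (0.00+4.82)/2 × 1 = 2.41
  [1→3]: (4.82+2.98)/2 × 2 = 7.8
  [3→3.5]: (2.98+2.53)/2 × 0.5 = 1.3775
  Sum = 11.5875 µg/mL·h
oral solution tail: 2.53/0.336 = 7.530; AUC_ev,0→∞ = 11.5875 + 7.530 = 19.1175 µg/mL·h
F = (AUC_ev/D_ev)/(AUC_iv/D_iv) = (19.1175/40)/(211.163/10) = 0.4779375/21.1163 = 0.0226

F = 0.0226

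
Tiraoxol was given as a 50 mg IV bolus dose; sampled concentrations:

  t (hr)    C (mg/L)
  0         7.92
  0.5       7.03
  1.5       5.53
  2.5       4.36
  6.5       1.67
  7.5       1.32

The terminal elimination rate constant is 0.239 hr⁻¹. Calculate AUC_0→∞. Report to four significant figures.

AUC = 34.04 mg/L·hr

Trapezoidal AUC_0→7.5:
  [0→0.5]: (7.92+7.03)/2 × 0.5 = 3.7375
  [0.5→1.5]: (7.03+5.53)/2 × 1 = 6.28
  [1.5→2.5]: (5.53+4.36)/2 × 1 = 4.945
  [2.5→6.5]: (4.36+1.67)/2 × 4 = 12.06
  [6.5→7.5]: (1.67+1.32)/2 × 1 = 1.495
  Sum = 28.5175 mg/L·hr
Extrapolated tail: C_last / k_e = 1.32 / 0.239 = 5.523
AUC_0→∞ = 28.5175 + 5.523 = 34.0405 mg/L·hr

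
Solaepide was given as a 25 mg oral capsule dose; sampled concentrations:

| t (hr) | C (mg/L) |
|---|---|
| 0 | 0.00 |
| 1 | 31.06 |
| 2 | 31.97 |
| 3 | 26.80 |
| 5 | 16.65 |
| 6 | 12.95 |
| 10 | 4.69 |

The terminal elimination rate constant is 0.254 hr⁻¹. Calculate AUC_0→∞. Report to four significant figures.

Trapezoidal AUC_0→10:
  [0→1]: (0.00+31.06)/2 × 1 = 15.53
  [1→2]: (31.06+31.97)/2 × 1 = 31.515
  [2→3]: (31.97+26.80)/2 × 1 = 29.385
  [3→5]: (26.80+16.65)/2 × 2 = 43.45
  [5→6]: (16.65+12.95)/2 × 1 = 14.8
  [6→10]: (12.95+4.69)/2 × 4 = 35.28
  Sum = 169.96 mg/L·hr
Extrapolated tail: C_last / k_e = 4.69 / 0.254 = 18.465
AUC_0→∞ = 169.96 + 18.465 = 188.425 mg/L·hr

AUC = 188.4 mg/L·hr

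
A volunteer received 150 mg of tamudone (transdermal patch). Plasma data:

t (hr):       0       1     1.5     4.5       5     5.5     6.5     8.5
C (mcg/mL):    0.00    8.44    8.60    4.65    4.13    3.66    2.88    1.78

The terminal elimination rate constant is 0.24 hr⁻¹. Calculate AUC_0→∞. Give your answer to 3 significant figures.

AUC = 47.8 mcg/mL·hr

Trapezoidal AUC_0→8.5:
  [0→1]: (0.00+8.44)/2 × 1 = 4.22
  [1→1.5]: (8.44+8.60)/2 × 0.5 = 4.26
  [1.5→4.5]: (8.60+4.65)/2 × 3 = 19.875
  [4.5→5]: (4.65+4.13)/2 × 0.5 = 2.195
  [5→5.5]: (4.13+3.66)/2 × 0.5 = 1.9475
  [5.5→6.5]: (3.66+2.88)/2 × 1 = 3.27
  [6.5→8.5]: (2.88+1.78)/2 × 2 = 4.66
  Sum = 40.4275 mcg/mL·hr
Extrapolated tail: C_last / k_e = 1.78 / 0.24 = 7.417
AUC_0→∞ = 40.4275 + 7.417 = 47.8445 mcg/mL·hr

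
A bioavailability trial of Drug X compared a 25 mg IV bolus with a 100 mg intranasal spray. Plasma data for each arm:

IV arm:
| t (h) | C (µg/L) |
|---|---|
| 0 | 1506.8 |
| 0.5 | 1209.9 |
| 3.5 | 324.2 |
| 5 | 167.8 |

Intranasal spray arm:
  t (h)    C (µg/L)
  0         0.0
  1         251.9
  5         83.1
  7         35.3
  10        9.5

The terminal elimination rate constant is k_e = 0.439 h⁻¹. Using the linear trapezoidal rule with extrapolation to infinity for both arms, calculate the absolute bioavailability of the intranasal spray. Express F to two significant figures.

F = 0.067

Trapezoidal AUC_0→5 (IV):
  [0→0.5]: (1506.8+1209.9)/2 × 0.5 = 679.175
  [0.5→3.5]: (1209.9+324.2)/2 × 3 = 2301.15
  [3.5→5]: (324.2+167.8)/2 × 1.5 = 369.0
  Sum = 3349.325 µg/L·h
IV tail: 167.8/0.439 = 382.232; AUC_iv,0→∞ = 3349.325 + 382.232 = 3731.557 µg/L·h
Trapezoidal AUC_0→10 (intranasal spray):
  [0→1]: (0.0+251.9)/2 × 1 = 125.95
  [1→5]: (251.9+83.1)/2 × 4 = 670.0
  [5→7]: (83.1+35.3)/2 × 2 = 118.4
  [7→10]: (35.3+9.5)/2 × 3 = 67.2
  Sum = 981.55 µg/L·h
intranasal spray tail: 9.5/0.439 = 21.640; AUC_ev,0→∞ = 981.55 + 21.640 = 1003.19 µg/L·h
F = (AUC_ev/D_ev)/(AUC_iv/D_iv) = (1003.19/100)/(3731.557/25) = 10.0319/149.26228 = 0.0672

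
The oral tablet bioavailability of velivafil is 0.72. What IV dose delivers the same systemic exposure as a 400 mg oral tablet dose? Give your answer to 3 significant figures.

Systemic exposure from an extravascular dose = F × D_ev, so the equivalent IV dose is F × D_ev.
D_iv = F × D_ev = 0.72 × 400 = 288 mg

D_iv = 288 mg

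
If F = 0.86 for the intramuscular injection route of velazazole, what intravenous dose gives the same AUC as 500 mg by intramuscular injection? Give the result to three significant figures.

Systemic exposure from an extravascular dose = F × D_ev, so the equivalent IV dose is F × D_ev.
D_iv = F × D_ev = 0.86 × 500 = 430 mg

D_iv = 430 mg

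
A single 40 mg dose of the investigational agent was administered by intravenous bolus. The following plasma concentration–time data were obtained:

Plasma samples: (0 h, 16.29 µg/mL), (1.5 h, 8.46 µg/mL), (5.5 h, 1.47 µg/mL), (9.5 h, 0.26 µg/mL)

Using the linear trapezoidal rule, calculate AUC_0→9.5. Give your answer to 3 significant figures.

Trapezoidal AUC_0→9.5:
  [0→1.5]: (16.29+8.46)/2 × 1.5 = 18.5625
  [1.5→5.5]: (8.46+1.47)/2 × 4 = 19.86
  [5.5→9.5]: (1.47+0.26)/2 × 4 = 3.46
  Sum = 41.8825 µg/mL·h

AUC = 41.9 µg/mL·h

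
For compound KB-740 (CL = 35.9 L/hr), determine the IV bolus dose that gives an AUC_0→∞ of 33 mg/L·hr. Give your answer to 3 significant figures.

Dose = 1180 mg

Dose_iv = CL × AUC_0→∞
     = 35.9 × 33 = 1184.7 mg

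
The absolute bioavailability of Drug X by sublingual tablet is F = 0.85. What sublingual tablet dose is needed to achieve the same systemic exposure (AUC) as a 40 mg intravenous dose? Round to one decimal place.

For equal systemic exposure: F × D_ev = D_iv
D_ev = D_iv / F = 40 / 0.85 = 47.0588 mg

D_sublingual = 47.1 mg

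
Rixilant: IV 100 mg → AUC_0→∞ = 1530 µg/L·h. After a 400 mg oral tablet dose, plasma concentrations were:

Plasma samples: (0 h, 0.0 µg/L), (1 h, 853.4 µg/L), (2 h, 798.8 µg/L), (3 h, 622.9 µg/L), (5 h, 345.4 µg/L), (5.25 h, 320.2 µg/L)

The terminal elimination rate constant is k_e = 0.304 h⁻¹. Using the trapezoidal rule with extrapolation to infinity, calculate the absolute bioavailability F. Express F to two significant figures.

Trapezoidal AUC_0→5.25 (oral tablet):
  [0→1]: (0.0+853.4)/2 × 1 = 426.7
  [1→2]: (853.4+798.8)/2 × 1 = 826.1
  [2→3]: (798.8+622.9)/2 × 1 = 710.85
  [3→5]: (622.9+345.4)/2 × 2 = 968.3
  [5→5.25]: (345.4+320.2)/2 × 0.25 = 83.2
  Sum = 3015.15 µg/L·h
Tail: C_last/k_e = 320.2/0.304 = 1053.289
AUC_0→∞ (oral tablet) = 3015.15 + 1053.289 = 4068.439 µg/L·h
F = (AUC_ev/D_ev)/(AUC_iv/D_iv) = (4068.439/400)/(1530/100) = 10.1711/15.3 = 0.6648

F = 0.66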